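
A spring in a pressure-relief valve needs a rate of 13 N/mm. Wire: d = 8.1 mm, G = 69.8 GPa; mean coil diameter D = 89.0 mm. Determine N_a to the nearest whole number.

N_a = Gd⁴/(8D³k) = (69.8×10³ × 8.1⁴)/(8 × 89.0³ × 13)
    = 3.00466e+08 / 7.33168e+07 = 4.098 → 4 coils

4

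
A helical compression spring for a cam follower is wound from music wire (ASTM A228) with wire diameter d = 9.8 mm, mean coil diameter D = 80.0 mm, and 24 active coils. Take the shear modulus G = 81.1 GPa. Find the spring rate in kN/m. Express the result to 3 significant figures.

k = Gd⁴/(8D³N_a) = (81.1×10³ × 9.8⁴) / (8 × 80.0³ × 24)
  = 7.48041e+08 / 9.8304e+07 = 7.6095 N/mm

7.61 kN/m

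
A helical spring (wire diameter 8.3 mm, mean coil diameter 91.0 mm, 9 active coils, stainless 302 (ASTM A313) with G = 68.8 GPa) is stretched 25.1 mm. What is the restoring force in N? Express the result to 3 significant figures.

k = Gd⁴/(8D³N_a) = (68.8×10³)(8.3⁴)/(8·91.0³·9) = 6.0179 N/mm
F = k·δ = 6.0179 × 25.1 = 151.05 N

151 N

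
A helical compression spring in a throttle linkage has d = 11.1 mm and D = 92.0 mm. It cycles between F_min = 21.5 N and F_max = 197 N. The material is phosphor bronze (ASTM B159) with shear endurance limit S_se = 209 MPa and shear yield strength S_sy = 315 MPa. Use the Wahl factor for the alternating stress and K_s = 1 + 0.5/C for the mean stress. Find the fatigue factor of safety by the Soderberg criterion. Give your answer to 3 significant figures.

6.77

C = D/d = 92.0/11.1 = 8.2883; K_W = (4C−1)/(4C−4)+0.615/C = 1.1771; K_s = 1+0.5/C = 1.0603
F_a = (F_max−F_min)/2 = 87.75 N; F_m = (F_max+F_min)/2 = 109.25 N
τ_a = K_W·8F_aD/(πd³) = 1.1771 × 15.032 = 17.694 MPa
τ_m = K_s·8F_mD/(πd³) = 1.0603 × 18.715 = 19.844 MPa
Soderberg: 1/n_f = τ_a/S_se + τ_m/S_sy = 17.694/209 + 19.844/315 = 0.08466 + 0.06300 = 0.14765
n_f = 1/0.14765 = 6.773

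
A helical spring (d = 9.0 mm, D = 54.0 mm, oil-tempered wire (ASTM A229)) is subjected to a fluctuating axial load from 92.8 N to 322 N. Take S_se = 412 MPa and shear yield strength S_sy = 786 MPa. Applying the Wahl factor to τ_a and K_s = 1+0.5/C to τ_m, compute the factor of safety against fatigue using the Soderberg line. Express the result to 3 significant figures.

C = D/d = 54.0/9.0 = 6.0000; K_W = (4C−1)/(4C−4)+0.615/C = 1.2525; K_s = 1+0.5/C = 1.0833
F_a = (F_max−F_min)/2 = 114.6 N; F_m = (F_max+F_min)/2 = 207.4 N
τ_a = K_W·8F_aD/(πd³) = 1.2525 × 21.617 = 27.075 MPa
τ_m = K_s·8F_mD/(πd³) = 1.0833 × 39.121 = 42.382 MPa
Soderberg: 1/n_f = τ_a/S_se + τ_m/S_sy = 27.075/412 + 42.382/786 = 0.06572 + 0.05392 = 0.11964
n_f = 1/0.11964 = 8.359

8.36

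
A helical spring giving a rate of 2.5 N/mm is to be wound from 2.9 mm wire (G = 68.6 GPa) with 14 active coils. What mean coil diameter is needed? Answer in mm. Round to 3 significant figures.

25.9 mm

D = (Gd⁴/(8N_a·k))^(1/3) = (68.6×10³·2.9⁴/(8·14·2.5))^(1/3)
  = (17328.4)^(1/3) = 25.8773 mm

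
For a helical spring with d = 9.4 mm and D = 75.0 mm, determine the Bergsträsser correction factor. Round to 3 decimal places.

1.173

C = D/d = 75.0/9.4 = 7.9787
K_B = (4C+2)/(4C−3) = 33.915/28.915 = 1.1729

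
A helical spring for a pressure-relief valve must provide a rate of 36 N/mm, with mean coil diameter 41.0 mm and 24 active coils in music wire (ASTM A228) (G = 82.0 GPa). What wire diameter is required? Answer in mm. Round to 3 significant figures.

8.73 mm

d = (8D³N_a·k / G)^(1/4) = (8·41.0³·24·36 / (82.0×10³))^0.25
  = (5809.5)^0.25 = 8.7304 mm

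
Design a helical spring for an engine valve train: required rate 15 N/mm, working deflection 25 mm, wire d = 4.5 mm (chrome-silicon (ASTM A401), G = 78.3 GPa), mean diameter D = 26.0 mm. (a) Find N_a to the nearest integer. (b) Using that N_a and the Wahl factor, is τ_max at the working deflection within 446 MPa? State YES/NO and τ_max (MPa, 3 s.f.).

N_a = Gd⁴/(8D³k) = (78.3×10³)(4.5⁴)/(8·26.0³·15) = 15.22 → N_a = 15
Actual rate k = Gd⁴/(8D³·15) = 15.223 N/mm
Working load F = kδ = 15.223·25 = 380.58 N
C = 26.0/4.5 = 5.7778; K_W = (4C−1)/(4C−4)+0.615/C = 1.2634
τ_max = K_W·8FD/(πd³) = 1.2634·276.52 = 349.36 MPa
τ_max ≤ 446 MPa → acceptable

(a) 15 coils; (b) YES, τ_max = 349 MPa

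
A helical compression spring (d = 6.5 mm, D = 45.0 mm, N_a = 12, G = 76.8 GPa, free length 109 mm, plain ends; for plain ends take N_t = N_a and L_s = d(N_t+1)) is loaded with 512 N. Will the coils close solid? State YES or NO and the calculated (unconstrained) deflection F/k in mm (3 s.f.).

k = Gd⁴/(8D³N_a) = (76.8×10³)(6.5⁴)/(8·45.0³·12) = 15.671 N/mm
N_t = 12; L_s = 6.5·13 = 84.5 mm; δ_solid = L₀ − L_s = 109 − 84.5 = 24.5 mm
δ = F/k = 512/15.671 = 32.671 mm
δ ≥ δ_solid → spring goes solid

YES, δ = 32.7 mm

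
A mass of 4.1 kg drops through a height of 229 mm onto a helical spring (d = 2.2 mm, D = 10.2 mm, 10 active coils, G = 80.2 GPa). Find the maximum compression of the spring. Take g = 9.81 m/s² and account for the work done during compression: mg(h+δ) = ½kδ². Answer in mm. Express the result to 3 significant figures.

30.7 mm

k = Gd⁴/(8D³N_a) = (80.2×10³)(2.2⁴)/(8·10.2³·10) = 22.13 N/mm
W = mg = 4.1 × 9.81 = 40.221 N
½kδ² − Wδ − Wh = 0 → δ = (W + √(W² + 2kWh))/k
δ = (40.221 + √(1617.7 + 407655))/22.13 = (40.221 + 639.74)/22.13 = 30.726 mm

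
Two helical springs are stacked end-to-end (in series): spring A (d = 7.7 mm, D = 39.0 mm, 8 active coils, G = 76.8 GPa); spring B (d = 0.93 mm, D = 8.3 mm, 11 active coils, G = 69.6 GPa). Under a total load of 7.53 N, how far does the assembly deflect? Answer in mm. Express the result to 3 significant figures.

k_A = Gd⁴/(8D³N_a) = (76.8×10³)(7.7⁴)/(8·39.0³·8) = 71.113 N/mm
k_B = Gd⁴/(8D³N_a) = (69.6×10³)(0.93⁴)/(8·8.3³·11) = 1.0347 N/mm
Series: 1/k_eq = 1/71.113 + 1/1.0347 = 0.9805; k_eq = 1.0199 N/mm
δ = F/k_eq = 7.53/1.0199 = 7.3832 mm

7.38 mm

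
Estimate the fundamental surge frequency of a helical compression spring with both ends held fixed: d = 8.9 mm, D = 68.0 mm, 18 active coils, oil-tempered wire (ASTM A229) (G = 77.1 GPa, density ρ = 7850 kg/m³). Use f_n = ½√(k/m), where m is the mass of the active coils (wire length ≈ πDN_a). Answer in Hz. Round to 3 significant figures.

k = Gd⁴/(8D³N_a) = (77.1×10³)(8.9⁴)/(8·68.0³·18) = 10.684 N/mm = 10684 N/m
Wire length L = πDN_a = π·68.0·18 = 3845.3 mm
m = ρ·(πd²/4)·L = 7850 × 62.211×10⁻⁶ m² × 3.8453 m = 1.8779 kg
f_n = ½√(k/m) = 0.5·√(10684/1.8779) = 0.5·√(5689.2) = 37.714 Hz

37.7 Hz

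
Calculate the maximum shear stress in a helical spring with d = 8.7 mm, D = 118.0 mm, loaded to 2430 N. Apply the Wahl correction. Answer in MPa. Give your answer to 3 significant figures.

1230 MPa

Spring index C = D/d = 118.0/8.7 = 13.5632
K_W = (4C−1)/(4C−4) + 0.615/C = 53.253/50.253 + 0.0453 = 1.1050
τ₀ = 8FD/(πd³) = 8·2430·118.0/(π·8.7³) = 2.29392e+06/2068.7 = 1108.8 MPa
τ_max = K·τ₀ = 1.1050 × 1108.8 = 1225.3 MPa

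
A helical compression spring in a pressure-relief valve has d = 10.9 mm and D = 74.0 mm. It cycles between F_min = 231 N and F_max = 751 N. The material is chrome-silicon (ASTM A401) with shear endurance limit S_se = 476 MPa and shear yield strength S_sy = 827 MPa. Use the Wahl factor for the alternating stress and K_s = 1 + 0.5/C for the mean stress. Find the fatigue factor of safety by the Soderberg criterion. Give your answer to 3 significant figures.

C = D/d = 74.0/10.9 = 6.7890; K_W = (4C−1)/(4C−4)+0.615/C = 1.2201; K_s = 1+0.5/C = 1.0736
F_a = (F_max−F_min)/2 = 260 N; F_m = (F_max+F_min)/2 = 491 N
τ_a = K_W·8F_aD/(πd³) = 1.2201 × 37.833 = 46.161 MPa
τ_m = K_s·8F_mD/(πd³) = 1.0736 × 71.445 = 76.707 MPa
Soderberg: 1/n_f = τ_a/S_se + τ_m/S_sy = 46.161/476 + 76.707/827 = 0.09698 + 0.09275 = 0.18973
n_f = 1/0.18973 = 5.271

5.27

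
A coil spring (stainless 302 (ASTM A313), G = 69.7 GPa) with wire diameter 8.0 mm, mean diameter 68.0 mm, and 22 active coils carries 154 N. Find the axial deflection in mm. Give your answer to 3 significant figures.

k = Gd⁴/(8D³N_a) = (69.7×10³)(8.0⁴)/(8·68.0³·22) = 5.1589 N/mm
δ = F/k = 154 / 5.1589 = 29.852 mm

29.9 mm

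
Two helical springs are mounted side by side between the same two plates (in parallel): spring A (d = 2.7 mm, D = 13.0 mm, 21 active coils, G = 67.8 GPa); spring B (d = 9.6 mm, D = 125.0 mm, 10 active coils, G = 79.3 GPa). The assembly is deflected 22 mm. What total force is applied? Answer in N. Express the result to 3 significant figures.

k_A = Gd⁴/(8D³N_a) = (67.8×10³)(2.7⁴)/(8·13.0³·21) = 9.7621 N/mm
k_B = Gd⁴/(8D³N_a) = (79.3×10³)(9.6⁴)/(8·125.0³·10) = 4.3106 N/mm
Parallel: k_eq = 9.7621 + 4.3106 = 14.073 N/mm
F = k_eq·δ = 14.073·22 = 309.6 N

310 N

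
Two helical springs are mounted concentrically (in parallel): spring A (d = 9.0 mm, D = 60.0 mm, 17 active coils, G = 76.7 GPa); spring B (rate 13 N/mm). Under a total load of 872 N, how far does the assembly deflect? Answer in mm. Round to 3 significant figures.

28.9 mm

k_A = Gd⁴/(8D³N_a) = (76.7×10³)(9.0⁴)/(8·60.0³·17) = 17.131 N/mm
Parallel: k_eq = 17.131 + 13 = 30.131 N/mm
δ = F/k_eq = 872/30.131 = 28.941 mm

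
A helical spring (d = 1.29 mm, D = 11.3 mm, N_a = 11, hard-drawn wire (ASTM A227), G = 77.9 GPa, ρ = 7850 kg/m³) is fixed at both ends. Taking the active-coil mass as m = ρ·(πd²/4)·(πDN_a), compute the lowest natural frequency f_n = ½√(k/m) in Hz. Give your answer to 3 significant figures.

k = Gd⁴/(8D³N_a) = (77.9×10³)(1.29⁴)/(8·11.3³·11) = 1.6989 N/mm = 1698.9 N/m
Wire length L = πDN_a = π·11.3·11 = 390.5 mm
m = ρ·(πd²/4)·L = 7850 × 1.307×10⁻⁶ m² × 0.3905 m = 0.0040065 kg
f_n = ½√(k/m) = 0.5·√(1698.9/0.0040065) = 0.5·√(4.2405e+05) = 325.6 Hz

326 Hz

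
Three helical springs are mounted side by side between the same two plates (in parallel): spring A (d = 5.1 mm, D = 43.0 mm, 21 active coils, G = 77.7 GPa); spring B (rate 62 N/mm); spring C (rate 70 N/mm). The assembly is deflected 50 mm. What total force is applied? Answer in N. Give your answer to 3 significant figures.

k_A = Gd⁴/(8D³N_a) = (77.7×10³)(5.1⁴)/(8·43.0³·21) = 3.9354 N/mm
Parallel: k_eq = 3.9354 + 62 + 70 = 135.94 N/mm
F = k_eq·δ = 135.94·50 = 6796.8 N

6800 N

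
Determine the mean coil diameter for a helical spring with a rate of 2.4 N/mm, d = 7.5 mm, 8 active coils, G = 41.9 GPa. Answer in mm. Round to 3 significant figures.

D = (Gd⁴/(8N_a·k))^(1/3) = (41.9×10³·7.5⁴/(8·8·2.4))^(1/3)
  = (863113)^(1/3) = 95.2115 mm

95.2 mm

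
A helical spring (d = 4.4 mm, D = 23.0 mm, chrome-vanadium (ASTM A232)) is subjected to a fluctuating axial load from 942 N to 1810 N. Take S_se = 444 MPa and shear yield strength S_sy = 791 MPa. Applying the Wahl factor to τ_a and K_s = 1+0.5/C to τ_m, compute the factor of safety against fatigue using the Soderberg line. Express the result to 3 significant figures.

0.459

C = D/d = 23.0/4.4 = 5.2273; K_W = (4C−1)/(4C−4)+0.615/C = 1.2951; K_s = 1+0.5/C = 1.0957
F_a = (F_max−F_min)/2 = 434 N; F_m = (F_max+F_min)/2 = 1376 N
τ_a = K_W·8F_aD/(πd³) = 1.2951 × 298.4 = 386.45 MPa
τ_m = K_s·8F_mD/(πd³) = 1.0957 × 946.08 = 1036.6 MPa
Soderberg: 1/n_f = τ_a/S_se + τ_m/S_sy = 386.45/444 + 1036.6/791 = 0.87038 + 1.31046 = 2.1808
n_f = 1/2.1808 = 0.4585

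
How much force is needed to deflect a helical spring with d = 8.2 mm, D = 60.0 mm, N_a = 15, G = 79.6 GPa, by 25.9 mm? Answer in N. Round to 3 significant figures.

k = Gd⁴/(8D³N_a) = (79.6×10³)(8.2⁴)/(8·60.0³·15) = 13.885 N/mm
F = k·δ = 13.885 × 25.9 = 359.61 N

360 N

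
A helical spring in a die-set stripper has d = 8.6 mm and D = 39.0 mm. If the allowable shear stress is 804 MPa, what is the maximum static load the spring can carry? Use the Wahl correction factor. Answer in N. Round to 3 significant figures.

C = D/d = 39.0/8.6 = 4.5349
K_W = (4C−1)/(4C−4) + 0.615/C = 17.140/14.140 + 0.1356 = 1.3478
τ_max = K·8FD/(πd³) → F_max = τ_allow·πd³/(8DK)
F_max = 804·π·8.6³/(8·39.0·1.3478) = 1.6066e+06/420.51 = 3820.5 N

3820 N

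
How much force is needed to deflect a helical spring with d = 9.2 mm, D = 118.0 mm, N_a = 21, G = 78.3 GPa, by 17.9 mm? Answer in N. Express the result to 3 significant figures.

k = Gd⁴/(8D³N_a) = (78.3×10³)(9.2⁴)/(8·118.0³·21) = 2.0322 N/mm
F = k·δ = 2.0322 × 17.9 = 36.376 N

36.4 N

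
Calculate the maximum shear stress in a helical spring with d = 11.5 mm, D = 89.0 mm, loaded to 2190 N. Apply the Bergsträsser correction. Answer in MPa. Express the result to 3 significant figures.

385 MPa

Spring index C = D/d = 89.0/11.5 = 7.7391
K_B = (4C+2)/(4C−3) = 32.957/27.957 = 1.1788
τ₀ = 8FD/(πd³) = 8·2190·89.0/(π·11.5³) = 1.55928e+06/4778 = 326.35 MPa
τ_max = K·τ₀ = 1.1788 × 326.35 = 384.71 MPa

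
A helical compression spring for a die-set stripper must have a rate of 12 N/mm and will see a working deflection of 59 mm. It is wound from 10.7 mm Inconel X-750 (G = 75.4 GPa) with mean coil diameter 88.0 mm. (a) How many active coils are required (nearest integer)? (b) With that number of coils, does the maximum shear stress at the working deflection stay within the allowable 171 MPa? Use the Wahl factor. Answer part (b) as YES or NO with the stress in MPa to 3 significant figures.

N_a = Gd⁴/(8D³k) = (75.4×10³)(10.7⁴)/(8·88.0³·12) = 15.11 → N_a = 15
Actual rate k = Gd⁴/(8D³·15) = 12.086 N/mm
Working load F = kδ = 12.086·59 = 713.07 N
C = 88.0/10.7 = 8.2243; K_W = (4C−1)/(4C−4)+0.615/C = 1.1786
τ_max = K_W·8FD/(πd³) = 1.1786·130.44 = 153.73 MPa
τ_max ≤ 171 MPa → acceptable

(a) 15 coils; (b) YES, τ_max = 154 MPa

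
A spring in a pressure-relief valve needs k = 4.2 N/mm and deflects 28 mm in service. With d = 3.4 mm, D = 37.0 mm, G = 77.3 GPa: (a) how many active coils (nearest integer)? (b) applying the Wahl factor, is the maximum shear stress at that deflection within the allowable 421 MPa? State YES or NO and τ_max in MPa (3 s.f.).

N_a = Gd⁴/(8D³k) = (77.3×10³)(3.4⁴)/(8·37.0³·4.2) = 6.069 → N_a = 6
Actual rate k = Gd⁴/(8D³·6) = 4.2486 N/mm
Working load F = kδ = 4.2486·28 = 118.96 N
C = 37.0/3.4 = 10.8824; K_W = (4C−1)/(4C−4)+0.615/C = 1.1324
τ_max = K_W·8FD/(πd³) = 1.1324·285.18 = 322.93 MPa
τ_max ≤ 421 MPa → acceptable

(a) 6 coils; (b) YES, τ_max = 323 MPa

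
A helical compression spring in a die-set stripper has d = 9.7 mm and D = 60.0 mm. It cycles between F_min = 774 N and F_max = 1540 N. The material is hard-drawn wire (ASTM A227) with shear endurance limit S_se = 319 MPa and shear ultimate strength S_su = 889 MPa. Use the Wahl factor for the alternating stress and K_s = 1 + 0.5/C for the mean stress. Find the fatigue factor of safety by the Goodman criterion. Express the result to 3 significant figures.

2.06

C = D/d = 60.0/9.7 = 6.1856; K_W = (4C−1)/(4C−4)+0.615/C = 1.2441; K_s = 1+0.5/C = 1.0808
F_a = (F_max−F_min)/2 = 383 N; F_m = (F_max+F_min)/2 = 1157 N
τ_a = K_W·8F_aD/(πd³) = 1.2441 × 64.117 = 79.766 MPa
τ_m = K_s·8F_mD/(πd³) = 1.0808 × 193.69 = 209.35 MPa
Goodman: 1/n_f = τ_a/S_se + τ_m/S_su = 79.766/319 + 209.35/889 = 0.25005 + 0.23549 = 0.48554
n_f = 1/0.48554 = 2.06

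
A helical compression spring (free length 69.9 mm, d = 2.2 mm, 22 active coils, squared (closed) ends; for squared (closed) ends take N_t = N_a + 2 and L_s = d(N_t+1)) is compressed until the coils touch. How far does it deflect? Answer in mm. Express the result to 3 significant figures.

N_t = 24; L_s = 2.2·25 = 55 mm
δ_solid = L₀ − L_s = 69.9 − 55 = 14.9 mm

14.9 mm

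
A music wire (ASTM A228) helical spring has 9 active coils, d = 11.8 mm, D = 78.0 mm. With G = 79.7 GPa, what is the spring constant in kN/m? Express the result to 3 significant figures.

k = Gd⁴/(8D³N_a) = (79.7×10³ × 11.8⁴) / (8 × 78.0³ × 9)
  = 1.54521e+09 / 3.41677e+07 = 45.224 N/mm

45.2 kN/m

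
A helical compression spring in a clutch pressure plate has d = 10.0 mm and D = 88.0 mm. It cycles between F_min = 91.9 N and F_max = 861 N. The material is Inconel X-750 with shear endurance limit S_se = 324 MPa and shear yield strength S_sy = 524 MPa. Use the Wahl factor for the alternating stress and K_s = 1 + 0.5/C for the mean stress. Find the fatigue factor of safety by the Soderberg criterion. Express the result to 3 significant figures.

1.90

C = D/d = 88.0/10.0 = 8.8000; K_W = (4C−1)/(4C−4)+0.615/C = 1.1660; K_s = 1+0.5/C = 1.0568
F_a = (F_max−F_min)/2 = 384.55 N; F_m = (F_max+F_min)/2 = 476.45 N
τ_a = K_W·8F_aD/(πd³) = 1.1660 × 86.174 = 100.48 MPa
τ_m = K_s·8F_mD/(πd³) = 1.0568 × 106.77 = 112.83 MPa
Soderberg: 1/n_f = τ_a/S_se + τ_m/S_sy = 100.48/324 + 112.83/524 = 0.31013 + 0.21533 = 0.52546
n_f = 1/0.52546 = 1.903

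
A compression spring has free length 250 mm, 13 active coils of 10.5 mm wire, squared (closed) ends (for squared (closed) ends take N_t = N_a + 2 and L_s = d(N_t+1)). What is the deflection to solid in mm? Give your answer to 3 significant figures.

N_t = 15; L_s = 10.5·16 = 168 mm
δ_solid = L₀ − L_s = 250 − 168 = 82 mm

82.0 mm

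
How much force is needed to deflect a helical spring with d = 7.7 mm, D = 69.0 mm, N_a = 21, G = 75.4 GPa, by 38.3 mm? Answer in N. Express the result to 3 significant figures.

k = Gd⁴/(8D³N_a) = (75.4×10³)(7.7⁴)/(8·69.0³·21) = 4.8026 N/mm
F = k·δ = 4.8026 × 38.3 = 183.94 N

184 N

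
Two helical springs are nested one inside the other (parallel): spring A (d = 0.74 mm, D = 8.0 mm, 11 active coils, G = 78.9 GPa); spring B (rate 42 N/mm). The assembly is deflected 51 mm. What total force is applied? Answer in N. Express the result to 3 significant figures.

k_A = Gd⁴/(8D³N_a) = (78.9×10³)(0.74⁴)/(8·8.0³·11) = 0.52511 N/mm
Parallel: k_eq = 0.52511 + 42 = 42.525 N/mm
F = k_eq·δ = 42.525·51 = 2168.8 N

2170 N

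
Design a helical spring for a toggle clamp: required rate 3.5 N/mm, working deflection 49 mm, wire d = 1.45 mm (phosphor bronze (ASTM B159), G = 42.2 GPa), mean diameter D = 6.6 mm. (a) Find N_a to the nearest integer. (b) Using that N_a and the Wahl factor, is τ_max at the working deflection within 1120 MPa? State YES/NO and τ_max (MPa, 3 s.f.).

N_a = Gd⁴/(8D³k) = (42.2×10³)(1.45⁴)/(8·6.6³·3.5) = 23.17 → N_a = 23
Actual rate k = Gd⁴/(8D³·23) = 3.5264 N/mm
Working load F = kδ = 3.5264·49 = 172.79 N
C = 6.6/1.45 = 4.5517; K_W = (4C−1)/(4C−4)+0.615/C = 1.3463
τ_max = K_W·8FD/(πd³) = 1.3463·952.6 = 1282.5 MPa
τ_max > 1120 MPa → exceeds allowable

(a) 23 coils; (b) NO, τ_max = 1280 MPa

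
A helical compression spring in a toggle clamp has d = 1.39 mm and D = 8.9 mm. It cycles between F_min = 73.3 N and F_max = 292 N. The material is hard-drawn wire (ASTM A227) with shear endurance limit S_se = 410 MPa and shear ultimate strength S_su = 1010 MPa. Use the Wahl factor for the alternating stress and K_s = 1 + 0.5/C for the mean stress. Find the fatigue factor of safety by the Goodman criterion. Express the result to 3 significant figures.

0.226

C = D/d = 8.9/1.39 = 6.4029; K_W = (4C−1)/(4C−4)+0.615/C = 1.2349; K_s = 1+0.5/C = 1.0781
F_a = (F_max−F_min)/2 = 109.35 N; F_m = (F_max+F_min)/2 = 182.65 N
τ_a = K_W·8F_aD/(πd³) = 1.2349 × 922.79 = 1139.5 MPa
τ_m = K_s·8F_mD/(πd³) = 1.0781 × 1541.4 = 1661.7 MPa
Goodman: 1/n_f = τ_a/S_se + τ_m/S_su = 1139.5/410 + 1661.7/1010 = 2.77933 + 1.64528 = 4.4246
n_f = 1/4.4246 = 0.226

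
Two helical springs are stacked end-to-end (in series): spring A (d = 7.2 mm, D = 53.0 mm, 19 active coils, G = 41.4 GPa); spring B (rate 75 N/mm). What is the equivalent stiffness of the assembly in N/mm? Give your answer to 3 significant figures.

k_A = Gd⁴/(8D³N_a) = (41.4×10³)(7.2⁴)/(8·53.0³·19) = 4.9165 N/mm
Series: 1/k_eq = 1/4.9165 + 1/75 = 0.21673; k_eq = 4.6141 N/mm

4.61 N/mm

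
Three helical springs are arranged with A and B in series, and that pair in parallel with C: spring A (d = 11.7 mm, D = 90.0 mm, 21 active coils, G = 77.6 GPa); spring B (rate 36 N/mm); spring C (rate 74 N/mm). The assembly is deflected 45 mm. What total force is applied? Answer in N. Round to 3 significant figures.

k_A = Gd⁴/(8D³N_a) = (77.6×10³)(11.7⁴)/(8·90.0³·21) = 11.873 N/mm
Springs A,B series: k_AB = 1/(1/11.873+1/36) = 8.9285 N/mm; parallel with C: k_eq = 8.9285+74 = 82.928 N/mm
F = k_eq·δ = 82.928·45 = 3731.8 N

3730 N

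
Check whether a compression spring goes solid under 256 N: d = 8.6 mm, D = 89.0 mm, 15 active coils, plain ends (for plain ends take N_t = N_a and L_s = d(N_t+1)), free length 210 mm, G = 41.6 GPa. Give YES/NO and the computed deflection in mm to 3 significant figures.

k = Gd⁴/(8D³N_a) = (41.6×10³)(8.6⁴)/(8·89.0³·15) = 2.6899 N/mm
N_t = 15; L_s = 8.6·16 = 137.6 mm; δ_solid = L₀ − L_s = 210 − 137.6 = 72.4 mm
δ = F/k = 256/2.6899 = 95.171 mm
δ ≥ δ_solid → spring goes solid

YES, δ = 95.2 mm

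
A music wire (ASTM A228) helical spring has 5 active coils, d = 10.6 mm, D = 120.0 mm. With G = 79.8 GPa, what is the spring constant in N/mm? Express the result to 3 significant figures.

14.6 N/mm

k = Gd⁴/(8D³N_a) = (79.8×10³ × 10.6⁴) / (8 × 120.0³ × 5)
  = 1.00746e+09 / 6.912e+07 = 14.575 N/mm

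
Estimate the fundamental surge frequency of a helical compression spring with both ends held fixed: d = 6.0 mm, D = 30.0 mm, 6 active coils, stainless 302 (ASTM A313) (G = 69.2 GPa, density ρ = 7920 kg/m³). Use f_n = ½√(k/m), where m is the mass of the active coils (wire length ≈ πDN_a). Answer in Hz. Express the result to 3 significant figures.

k = Gd⁴/(8D³N_a) = (69.2×10³)(6.0⁴)/(8·30.0³·6) = 69.2 N/mm = 69200 N/m
Wire length L = πDN_a = π·30.0·6 = 565.49 mm
m = ρ·(πd²/4)·L = 7920 × 28.274×10⁻⁶ m² × 0.56549 m = 0.12663 kg
f_n = ½√(k/m) = 0.5·√(69200/0.12663) = 0.5·√(5.4647e+05) = 369.62 Hz

370 Hz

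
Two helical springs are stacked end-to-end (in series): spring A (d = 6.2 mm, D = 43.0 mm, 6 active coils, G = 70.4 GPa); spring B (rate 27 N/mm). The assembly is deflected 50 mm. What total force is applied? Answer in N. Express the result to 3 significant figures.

678 N

k_A = Gd⁴/(8D³N_a) = (70.4×10³)(6.2⁴)/(8·43.0³·6) = 27.258 N/mm
Series: 1/k_eq = 1/27.258 + 1/27 = 0.073724; k_eq = 13.564 N/mm
F = k_eq·δ = 13.564·50 = 678.21 N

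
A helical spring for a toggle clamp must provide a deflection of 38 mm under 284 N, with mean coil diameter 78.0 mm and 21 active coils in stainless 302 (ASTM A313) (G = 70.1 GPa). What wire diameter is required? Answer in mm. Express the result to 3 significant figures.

9.60 mm

Required rate k = F/δ = 284/38 = 7.4737 N/mm
d = (8D³N_a·k / G)^(1/4) = (8·78.0³·21·7.4737 / (70.1×10³))^0.25
  = (8499.8)^0.25 = 9.6018 mm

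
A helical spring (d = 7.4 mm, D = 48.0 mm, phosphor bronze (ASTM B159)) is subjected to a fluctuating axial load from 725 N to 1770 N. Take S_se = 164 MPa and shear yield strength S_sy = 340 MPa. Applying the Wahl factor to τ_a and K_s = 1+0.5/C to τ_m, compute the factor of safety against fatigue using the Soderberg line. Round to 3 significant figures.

0.421

C = D/d = 48.0/7.4 = 6.4865; K_W = (4C−1)/(4C−4)+0.615/C = 1.2315; K_s = 1+0.5/C = 1.0771
F_a = (F_max−F_min)/2 = 522.5 N; F_m = (F_max+F_min)/2 = 1247.5 N
τ_a = K_W·8F_aD/(πd³) = 1.2315 × 157.61 = 194.09 MPa
τ_m = K_s·8F_mD/(πd³) = 1.0771 × 376.29 = 405.3 MPa
Soderberg: 1/n_f = τ_a/S_se + τ_m/S_sy = 194.09/164 + 405.3/340 = 1.18350 + 1.19206 = 2.3756
n_f = 1/2.3756 = 0.421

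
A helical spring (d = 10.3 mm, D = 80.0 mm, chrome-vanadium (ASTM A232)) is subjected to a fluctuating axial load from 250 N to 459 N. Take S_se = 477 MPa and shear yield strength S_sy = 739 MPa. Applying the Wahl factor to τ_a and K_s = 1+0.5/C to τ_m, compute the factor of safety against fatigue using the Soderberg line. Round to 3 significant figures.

C = D/d = 80.0/10.3 = 7.7670; K_W = (4C−1)/(4C−4)+0.615/C = 1.1900; K_s = 1+0.5/C = 1.0644
F_a = (F_max−F_min)/2 = 104.5 N; F_m = (F_max+F_min)/2 = 354.5 N
τ_a = K_W·8F_aD/(πd³) = 1.1900 × 19.482 = 23.184 MPa
τ_m = K_s·8F_mD/(πd³) = 1.0644 × 66.09 = 70.344 MPa
Soderberg: 1/n_f = τ_a/S_se + τ_m/S_sy = 23.184/477 + 70.344/739 = 0.04860 + 0.09519 = 0.14379
n_f = 1/0.14379 = 6.954

6.95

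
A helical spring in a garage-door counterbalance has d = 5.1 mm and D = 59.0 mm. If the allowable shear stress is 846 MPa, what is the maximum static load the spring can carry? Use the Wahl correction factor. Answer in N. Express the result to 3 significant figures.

C = D/d = 59.0/5.1 = 11.5686
K_W = (4C−1)/(4C−4) + 0.615/C = 45.275/42.275 + 0.0532 = 1.1241
τ_max = K·8FD/(πd³) → F_max = τ_allow·πd³/(8DK)
F_max = 846·π·5.1³/(8·59.0·1.1241) = 3.5256e+05/530.59 = 664.47 N

664 N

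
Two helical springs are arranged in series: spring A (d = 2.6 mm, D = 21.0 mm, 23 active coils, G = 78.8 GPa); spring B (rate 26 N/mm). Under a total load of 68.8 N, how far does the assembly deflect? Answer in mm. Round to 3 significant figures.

k_A = Gd⁴/(8D³N_a) = (78.8×10³)(2.6⁴)/(8·21.0³·23) = 2.1132 N/mm
Series: 1/k_eq = 1/2.1132 + 1/26 = 0.51167; k_eq = 1.9544 N/mm
δ = F/k_eq = 68.8/1.9544 = 35.203 mm

35.2 mm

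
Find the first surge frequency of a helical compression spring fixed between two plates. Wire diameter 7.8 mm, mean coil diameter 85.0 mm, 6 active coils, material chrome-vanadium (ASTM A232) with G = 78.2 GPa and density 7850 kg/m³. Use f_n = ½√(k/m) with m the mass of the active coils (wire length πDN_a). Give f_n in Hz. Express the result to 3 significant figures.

k = Gd⁴/(8D³N_a) = (78.2×10³)(7.8⁴)/(8·85.0³·6) = 9.8194 N/mm = 9819.4 N/m
Wire length L = πDN_a = π·85.0·6 = 1602.2 mm
m = ρ·(πd²/4)·L = 7850 × 47.784×10⁻⁶ m² × 1.6022 m = 0.60099 kg
f_n = ½√(k/m) = 0.5·√(9819.4/0.60099) = 0.5·√(16339) = 63.912 Hz

63.9 Hz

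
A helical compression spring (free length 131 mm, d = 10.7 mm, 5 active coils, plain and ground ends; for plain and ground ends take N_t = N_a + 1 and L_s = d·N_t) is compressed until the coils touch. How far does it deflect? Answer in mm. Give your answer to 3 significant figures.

N_t = 6; L_s = 10.7·6 = 64.2 mm
δ_solid = L₀ − L_s = 131 − 64.2 = 66.8 mm

66.8 mm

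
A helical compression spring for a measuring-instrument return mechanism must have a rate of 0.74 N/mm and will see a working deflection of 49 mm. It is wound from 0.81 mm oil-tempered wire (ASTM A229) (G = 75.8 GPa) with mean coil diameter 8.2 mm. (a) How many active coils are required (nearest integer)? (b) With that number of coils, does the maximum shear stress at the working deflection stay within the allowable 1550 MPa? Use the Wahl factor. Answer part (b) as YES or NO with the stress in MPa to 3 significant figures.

(a) 10 coils; (b) NO, τ_max = 1630 MPa

N_a = Gd⁴/(8D³k) = (75.8×10³)(0.81⁴)/(8·8.2³·0.74) = 9.996 → N_a = 10
Actual rate k = Gd⁴/(8D³·10) = 0.73974 N/mm
Working load F = kδ = 0.73974·49 = 36.247 N
C = 8.2/0.81 = 10.1235; K_W = (4C−1)/(4C−4)+0.615/C = 1.1430
τ_max = K_W·8FD/(πd³) = 1.1430·1424.2 = 1627.8 MPa
τ_max > 1550 MPa → exceeds allowable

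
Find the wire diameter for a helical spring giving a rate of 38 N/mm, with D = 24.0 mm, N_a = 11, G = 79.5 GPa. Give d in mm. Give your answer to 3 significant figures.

4.91 mm

d = (8D³N_a·k / G)^(1/4) = (8·24.0³·11·38 / (79.5×10³))^0.25
  = (581.48)^0.25 = 4.9106 mm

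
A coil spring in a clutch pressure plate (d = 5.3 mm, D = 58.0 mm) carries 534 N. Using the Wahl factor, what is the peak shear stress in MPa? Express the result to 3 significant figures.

599 MPa

Spring index C = D/d = 58.0/5.3 = 10.9434
K_W = (4C−1)/(4C−4) + 0.615/C = 42.774/39.774 + 0.0562 = 1.1316
τ₀ = 8FD/(πd³) = 8·534·58.0/(π·5.3³) = 247776/467.71 = 529.76 MPa
τ_max = K·τ₀ = 1.1316 × 529.76 = 599.49 MPa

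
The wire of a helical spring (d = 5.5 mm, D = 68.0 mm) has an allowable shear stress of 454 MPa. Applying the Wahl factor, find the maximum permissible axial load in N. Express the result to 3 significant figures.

391 N

C = D/d = 68.0/5.5 = 12.3636
K_W = (4C−1)/(4C−4) + 0.615/C = 48.455/45.455 + 0.0497 = 1.1157
τ_max = K·8FD/(πd³) → F_max = τ_allow·πd³/(8DK)
F_max = 454·π·5.5³/(8·68.0·1.1157) = 2.373e+05/606.96 = 390.96 N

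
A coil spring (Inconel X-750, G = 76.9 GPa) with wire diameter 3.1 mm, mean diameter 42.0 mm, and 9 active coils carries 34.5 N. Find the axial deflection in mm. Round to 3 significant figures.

25.9 mm

k = Gd⁴/(8D³N_a) = (76.9×10³)(3.1⁴)/(8·42.0³·9) = 1.3314 N/mm
δ = F/k = 34.5 / 1.3314 = 25.914 mm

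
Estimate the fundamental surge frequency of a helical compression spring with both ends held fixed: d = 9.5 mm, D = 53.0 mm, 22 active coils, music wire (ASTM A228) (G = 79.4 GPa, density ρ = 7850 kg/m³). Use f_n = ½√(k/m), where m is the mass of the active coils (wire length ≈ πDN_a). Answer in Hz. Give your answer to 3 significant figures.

k = Gd⁴/(8D³N_a) = (79.4×10³)(9.5⁴)/(8·53.0³·22) = 24.682 N/mm = 24682 N/m
Wire length L = πDN_a = π·53.0·22 = 3663.1 mm
m = ρ·(πd²/4)·L = 7850 × 70.882×10⁻⁶ m² × 3.6631 m = 2.0382 kg
f_n = ½√(k/m) = 0.5·√(24682/2.0382) = 0.5·√(12109) = 55.021 Hz

55.0 Hz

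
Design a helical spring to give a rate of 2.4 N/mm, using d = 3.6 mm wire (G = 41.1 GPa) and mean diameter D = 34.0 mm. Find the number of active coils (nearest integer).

N_a = Gd⁴/(8D³k) = (41.1×10³ × 3.6⁴)/(8 × 34.0³ × 2.4)
    = 6.90322e+06 / 754637 = 9.148 → 9 coils

9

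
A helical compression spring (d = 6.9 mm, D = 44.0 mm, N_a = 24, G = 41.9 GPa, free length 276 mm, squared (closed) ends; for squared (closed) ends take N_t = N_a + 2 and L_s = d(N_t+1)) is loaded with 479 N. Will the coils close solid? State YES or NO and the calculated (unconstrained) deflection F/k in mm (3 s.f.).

k = Gd⁴/(8D³N_a) = (41.9×10³)(6.9⁴)/(8·44.0³·24) = 5.807 N/mm
N_t = 26; L_s = 6.9·27 = 186.3 mm; δ_solid = L₀ − L_s = 276 − 186.3 = 89.7 mm
δ = F/k = 479/5.807 = 82.487 mm
δ < δ_solid → spring does not go solid

NO, δ = 82.5 mm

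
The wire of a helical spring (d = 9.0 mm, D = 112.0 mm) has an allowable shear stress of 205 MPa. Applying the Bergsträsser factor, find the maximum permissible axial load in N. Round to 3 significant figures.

473 N

C = D/d = 112.0/9.0 = 12.4444
K_B = (4C+2)/(4C−3) = 51.778/46.778 = 1.1069
τ_max = K·8FD/(πd³) → F_max = τ_allow·πd³/(8DK)
F_max = 205·π·9.0³/(8·112.0·1.1069) = 4.695e+05/991.77 = 473.39 N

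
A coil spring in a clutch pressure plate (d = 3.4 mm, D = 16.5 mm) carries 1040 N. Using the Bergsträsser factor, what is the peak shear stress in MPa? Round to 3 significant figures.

Spring index C = D/d = 16.5/3.4 = 4.8529
K_B = (4C+2)/(4C−3) = 21.412/16.412 = 1.3047
τ₀ = 8FD/(πd³) = 8·1040·16.5/(π·3.4³) = 137280/123.48 = 1111.8 MPa
τ_max = K·τ₀ = 1.3047 × 1111.8 = 1450.5 MPa

1450 MPa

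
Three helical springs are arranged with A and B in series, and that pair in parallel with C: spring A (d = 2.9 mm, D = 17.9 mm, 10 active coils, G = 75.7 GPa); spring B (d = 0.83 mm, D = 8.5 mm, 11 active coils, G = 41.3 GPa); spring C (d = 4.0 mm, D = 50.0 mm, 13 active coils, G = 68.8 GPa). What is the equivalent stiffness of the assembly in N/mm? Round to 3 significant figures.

k_A = Gd⁴/(8D³N_a) = (75.7×10³)(2.9⁴)/(8·17.9³·10) = 11.669 N/mm
k_B = Gd⁴/(8D³N_a) = (41.3×10³)(0.83⁴)/(8·8.5³·11) = 0.36268 N/mm
k_C = Gd⁴/(8D³N_a) = (68.8×10³)(4.0⁴)/(8·50.0³·13) = 1.3548 N/mm
Springs A,B series: k_AB = 1/(1/11.669+1/0.36268) = 0.35175 N/mm; parallel with C: k_eq = 0.35175+1.3548 = 1.7066 N/mm

1.71 N/mm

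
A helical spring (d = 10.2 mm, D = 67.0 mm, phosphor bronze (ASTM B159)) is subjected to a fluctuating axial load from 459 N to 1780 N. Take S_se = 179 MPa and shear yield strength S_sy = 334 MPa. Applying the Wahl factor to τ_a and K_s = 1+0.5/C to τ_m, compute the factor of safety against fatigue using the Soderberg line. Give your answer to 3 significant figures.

0.764

C = D/d = 67.0/10.2 = 6.5686; K_W = (4C−1)/(4C−4)+0.615/C = 1.2283; K_s = 1+0.5/C = 1.0761
F_a = (F_max−F_min)/2 = 660.5 N; F_m = (F_max+F_min)/2 = 1119.5 N
τ_a = K_W·8F_aD/(πd³) = 1.2283 × 106.19 = 130.44 MPa
τ_m = K_s·8F_mD/(πd³) = 1.0761 × 179.99 = 193.69 MPa
Soderberg: 1/n_f = τ_a/S_se + τ_m/S_sy = 130.44/179 + 193.69/334 = 0.72869 + 0.57990 = 1.3086
n_f = 1/1.3086 = 0.7642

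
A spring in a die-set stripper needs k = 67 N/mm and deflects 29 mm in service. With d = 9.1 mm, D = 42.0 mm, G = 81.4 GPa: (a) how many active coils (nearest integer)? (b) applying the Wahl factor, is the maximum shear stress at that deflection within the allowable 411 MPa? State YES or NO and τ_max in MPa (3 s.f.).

(a) 14 coils; (b) YES, τ_max = 371 MPa

N_a = Gd⁴/(8D³k) = (81.4×10³)(9.1⁴)/(8·42.0³·67) = 14.06 → N_a = 14
Actual rate k = Gd⁴/(8D³·14) = 67.27 N/mm
Working load F = kδ = 67.27·29 = 1950.8 N
C = 42.0/9.1 = 4.6154; K_W = (4C−1)/(4C−4)+0.615/C = 1.3407
τ_max = K_W·8FD/(πd³) = 1.3407·276.88 = 371.21 MPa
τ_max ≤ 411 MPa → acceptable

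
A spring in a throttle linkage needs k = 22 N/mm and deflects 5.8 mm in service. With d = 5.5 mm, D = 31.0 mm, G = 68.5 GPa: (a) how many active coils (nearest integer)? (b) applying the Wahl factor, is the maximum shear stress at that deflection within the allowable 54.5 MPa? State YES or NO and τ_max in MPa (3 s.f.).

(a) 12 coils; (b) NO, τ_max = 76.7 MPa

N_a = Gd⁴/(8D³k) = (68.5×10³)(5.5⁴)/(8·31.0³·22) = 11.95 → N_a = 12
Actual rate k = Gd⁴/(8D³·12) = 21.917 N/mm
Working load F = kδ = 21.917·5.8 = 127.12 N
C = 31.0/5.5 = 5.6364; K_W = (4C−1)/(4C−4)+0.615/C = 1.2709
τ_max = K_W·8FD/(πd³) = 1.2709·60.315 = 76.653 MPa
τ_max > 54.5 MPa → exceeds allowable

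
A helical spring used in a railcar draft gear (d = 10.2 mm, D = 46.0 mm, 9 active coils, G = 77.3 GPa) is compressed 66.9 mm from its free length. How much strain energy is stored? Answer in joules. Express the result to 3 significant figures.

267 J

k = Gd⁴/(8D³N_a) = (77.3×10³)(10.2⁴)/(8·46.0³·9) = 119.39 N/mm
U = ½kδ² = 0.5 × 119.39 × 66.9² = 2.6718e+05 N·mm = 267.18 J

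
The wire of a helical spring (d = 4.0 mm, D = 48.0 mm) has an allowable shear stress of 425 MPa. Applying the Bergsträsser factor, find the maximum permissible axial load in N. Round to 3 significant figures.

200 N

C = D/d = 48.0/4.0 = 12.0000
K_B = (4C+2)/(4C−3) = 50.000/45.000 = 1.1111
τ_max = K·8FD/(πd³) → F_max = τ_allow·πd³/(8DK)
F_max = 425·π·4.0³/(8·48.0·1.1111) = 85451/426.67 = 200.28 N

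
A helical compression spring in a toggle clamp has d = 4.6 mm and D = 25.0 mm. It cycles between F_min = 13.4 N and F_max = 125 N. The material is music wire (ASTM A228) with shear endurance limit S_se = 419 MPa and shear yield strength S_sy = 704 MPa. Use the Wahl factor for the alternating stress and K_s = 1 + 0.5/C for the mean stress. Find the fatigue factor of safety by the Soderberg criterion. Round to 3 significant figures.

5.50

C = D/d = 25.0/4.6 = 5.4348; K_W = (4C−1)/(4C−4)+0.615/C = 1.2823; K_s = 1+0.5/C = 1.0920
F_a = (F_max−F_min)/2 = 55.8 N; F_m = (F_max+F_min)/2 = 69.2 N
τ_a = K_W·8F_aD/(πd³) = 1.2823 × 36.496 = 46.798 MPa
τ_m = K_s·8F_mD/(πd³) = 1.0920 × 45.26 = 49.424 MPa
Soderberg: 1/n_f = τ_a/S_se + τ_m/S_sy = 46.798/419 + 49.424/704 = 0.11169 + 0.07020 = 0.18189
n_f = 1/0.18189 = 5.498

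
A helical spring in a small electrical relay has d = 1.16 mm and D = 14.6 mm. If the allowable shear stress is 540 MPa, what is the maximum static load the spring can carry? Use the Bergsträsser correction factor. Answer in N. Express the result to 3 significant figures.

20.5 N

C = D/d = 14.6/1.16 = 12.5862
K_B = (4C+2)/(4C−3) = 52.345/47.345 = 1.1056
τ_max = K·8FD/(πd³) → F_max = τ_allow·πd³/(8DK)
F_max = 540·π·1.16³/(8·14.6·1.1056) = 2648/129.14 = 20.506 N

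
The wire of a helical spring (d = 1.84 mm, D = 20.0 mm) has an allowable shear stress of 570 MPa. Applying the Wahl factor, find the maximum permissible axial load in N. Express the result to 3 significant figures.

61.6 N

C = D/d = 20.0/1.84 = 10.8696
K_W = (4C−1)/(4C−4) + 0.615/C = 42.478/39.478 + 0.0566 = 1.1326
τ_max = K·8FD/(πd³) → F_max = τ_allow·πd³/(8DK)
F_max = 570·π·1.84³/(8·20.0·1.1326) = 11155/181.21 = 61.559 N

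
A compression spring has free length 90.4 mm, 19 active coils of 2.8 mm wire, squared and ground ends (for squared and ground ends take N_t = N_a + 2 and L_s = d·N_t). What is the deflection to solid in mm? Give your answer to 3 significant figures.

N_t = 21; L_s = 2.8·21 = 58.8 mm
δ_solid = L₀ − L_s = 90.4 − 58.8 = 31.6 mm

31.6 mm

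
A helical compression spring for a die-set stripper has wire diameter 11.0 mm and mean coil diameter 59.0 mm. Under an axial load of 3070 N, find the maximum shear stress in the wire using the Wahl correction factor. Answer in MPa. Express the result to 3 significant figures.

Spring index C = D/d = 59.0/11.0 = 5.3636
K_W = (4C−1)/(4C−4) + 0.615/C = 20.455/17.455 + 0.1147 = 1.2865
τ₀ = 8FD/(πd³) = 8·3070·59.0/(π·11.0³) = 1.44904e+06/4181.5 = 346.54 MPa
τ_max = K·τ₀ = 1.2865 × 346.54 = 445.84 MPa

446 MPa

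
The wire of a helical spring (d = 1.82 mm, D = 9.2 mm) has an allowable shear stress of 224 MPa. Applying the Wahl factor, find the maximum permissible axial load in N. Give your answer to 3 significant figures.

44.1 N

C = D/d = 9.2/1.82 = 5.0549
K_W = (4C−1)/(4C−4) + 0.615/C = 19.220/16.220 + 0.1217 = 1.3066
τ_max = K·8FD/(πd³) → F_max = τ_allow·πd³/(8DK)
F_max = 224·π·1.82³/(8·9.2·1.3066) = 4242.4/96.167 = 44.115 N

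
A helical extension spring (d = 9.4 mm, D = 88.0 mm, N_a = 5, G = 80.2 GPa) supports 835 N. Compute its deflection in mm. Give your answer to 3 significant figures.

k = Gd⁴/(8D³N_a) = (80.2×10³)(9.4⁴)/(8·88.0³·5) = 22.971 N/mm
δ = F/k = 835 / 22.971 = 36.35 mm

36.4 mm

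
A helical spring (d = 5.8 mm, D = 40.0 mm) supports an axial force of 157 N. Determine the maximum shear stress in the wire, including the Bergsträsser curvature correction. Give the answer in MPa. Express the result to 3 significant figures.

Spring index C = D/d = 40.0/5.8 = 6.8966
K_B = (4C+2)/(4C−3) = 29.586/24.586 = 1.2034
τ₀ = 8FD/(πd³) = 8·157·40.0/(π·5.8³) = 50240/612.96 = 81.963 MPa
τ_max = K·τ₀ = 1.2034 × 81.963 = 98.631 MPa

98.6 MPa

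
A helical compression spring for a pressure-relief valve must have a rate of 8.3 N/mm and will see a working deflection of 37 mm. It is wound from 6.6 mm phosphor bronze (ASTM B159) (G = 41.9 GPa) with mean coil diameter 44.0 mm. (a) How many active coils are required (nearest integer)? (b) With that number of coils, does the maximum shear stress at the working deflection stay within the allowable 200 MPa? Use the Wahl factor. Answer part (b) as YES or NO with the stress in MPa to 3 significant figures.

N_a = Gd⁴/(8D³k) = (41.9×10³)(6.6⁴)/(8·44.0³·8.3) = 14.06 → N_a = 14
Actual rate k = Gd⁴/(8D³·14) = 8.3332 N/mm
Working load F = kδ = 8.3332·37 = 308.33 N
C = 44.0/6.6 = 6.6667; K_W = (4C−1)/(4C−4)+0.615/C = 1.2246
τ_max = K_W·8FD/(πd³) = 1.2246·120.16 = 147.15 MPa
τ_max ≤ 200 MPa → acceptable

(a) 14 coils; (b) YES, τ_max = 147 MPa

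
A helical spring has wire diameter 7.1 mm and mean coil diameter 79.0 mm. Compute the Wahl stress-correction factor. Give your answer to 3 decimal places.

C = D/d = 79.0/7.1 = 11.1268
K_W = (4C−1)/(4C−4) + 0.615/C = 43.507/40.507 + 0.0553 = 1.1293

1.129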